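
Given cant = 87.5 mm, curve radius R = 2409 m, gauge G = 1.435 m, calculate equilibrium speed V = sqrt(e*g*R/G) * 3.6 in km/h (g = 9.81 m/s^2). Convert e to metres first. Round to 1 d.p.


Convert cant: e = 87.5 mm = 0.0875 m
V_ms = sqrt(0.0875 * 9.81 * 2409 / 1.435)
V_ms = sqrt(1440.993293) = 37.9604 m/s
V = 37.9604 * 3.6 = 136.7 km/h

136.7


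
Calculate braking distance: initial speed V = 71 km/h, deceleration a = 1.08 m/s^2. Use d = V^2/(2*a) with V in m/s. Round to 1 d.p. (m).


Convert speed: V = 71 / 3.6 = 19.7222 m/s
V^2 = 388.966
d = 388.966 / (2 * 1.08)
d = 388.966 / 2.16
d = 180.1 m

180.1


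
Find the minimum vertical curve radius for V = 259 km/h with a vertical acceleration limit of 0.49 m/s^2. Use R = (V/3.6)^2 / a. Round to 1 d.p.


Convert speed: V = 259 / 3.6 = 71.9444 m/s
V^2 = 5176.0031 m^2/s^2
R_v = 5176.0031 / 0.49
R_v = 10563.3 m

10563.3


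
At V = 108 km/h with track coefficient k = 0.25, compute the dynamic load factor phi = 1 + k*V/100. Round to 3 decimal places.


phi = 1 + k * V / 100
phi = 1 + 0.25 * 108 / 100
phi = 1 + 0.27
phi = 1.270

1.270


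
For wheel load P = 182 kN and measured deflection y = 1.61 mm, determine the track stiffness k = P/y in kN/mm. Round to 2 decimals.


Track stiffness k = P / y
k = 182 / 1.61
k = 113.04 kN/mm

113.04


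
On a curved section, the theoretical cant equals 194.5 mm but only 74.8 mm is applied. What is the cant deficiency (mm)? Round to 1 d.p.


Cant deficiency = equilibrium cant - actual cant
CD = 194.5 - 74.8
CD = 119.7 mm

119.7


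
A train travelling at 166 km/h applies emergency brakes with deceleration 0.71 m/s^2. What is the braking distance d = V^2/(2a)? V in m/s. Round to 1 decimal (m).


Convert speed: V = 166 / 3.6 = 46.1111 m/s
V^2 = 2126.2346
d = 2126.2346 / (2 * 0.71)
d = 2126.2346 / 1.42
d = 1497.3 m

1497.3


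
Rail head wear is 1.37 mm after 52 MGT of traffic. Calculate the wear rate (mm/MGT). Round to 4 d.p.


Wear rate = total wear / cumulative tonnage
Rate = 1.37 / 52
Rate = 0.0263 mm/MGT

0.0263


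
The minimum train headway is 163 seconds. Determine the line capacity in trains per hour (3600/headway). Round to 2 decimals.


Capacity = 3600 / headway
Capacity = 3600 / 163
Capacity = 22.09 trains/hour

22.09


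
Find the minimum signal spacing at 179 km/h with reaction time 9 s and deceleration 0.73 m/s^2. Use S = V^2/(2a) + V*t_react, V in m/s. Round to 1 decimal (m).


V = 179 / 3.6 = 49.7222 m/s
Braking distance = 49.7222^2 / (2*0.73) = 1693.3557 m
Sighting distance = 49.7222 * 9 = 447.5 m
S = 1693.3557 + 447.5 = 2140.9 m

2140.9


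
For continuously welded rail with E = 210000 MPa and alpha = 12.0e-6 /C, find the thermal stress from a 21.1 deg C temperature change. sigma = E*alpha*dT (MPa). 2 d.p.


sigma = E * alpha * dT
sigma = 210000 * 12.0e-6 * 21.1
sigma = 2.52 * 21.1
sigma = 53.17 MPa

53.17


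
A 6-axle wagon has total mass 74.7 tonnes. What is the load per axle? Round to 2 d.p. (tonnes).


Load per axle = total weight / number of axles
Load = 74.7 / 6
Load = 12.45 tonnes

12.45


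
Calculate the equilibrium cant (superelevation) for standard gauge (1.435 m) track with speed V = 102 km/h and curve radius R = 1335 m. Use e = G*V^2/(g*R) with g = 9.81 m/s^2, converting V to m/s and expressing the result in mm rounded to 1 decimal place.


Convert speed: V = 102 / 3.6 = 28.3333 m/s
Apply formula: e = 1.435 * 28.3333^2 / (9.81 * 1335)
e = 1.435 * 802.7778 / 13096.35
e = 0.087962 m = 88.0 mm

88.0


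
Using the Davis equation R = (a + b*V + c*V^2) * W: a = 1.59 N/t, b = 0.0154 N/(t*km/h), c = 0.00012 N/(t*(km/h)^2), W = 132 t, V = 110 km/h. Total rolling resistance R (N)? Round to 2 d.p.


b*V = 0.0154 * 110 = 1.694
c*V^2 = 0.00012 * 12100 = 1.452
R_per_t = 1.59 + 1.694 + 1.452 = 4.736 N/t
R_total = 4.736 * 132 = 625.15 N

625.15


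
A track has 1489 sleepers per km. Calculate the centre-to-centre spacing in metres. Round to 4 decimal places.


Spacing = 1000 m / number of sleepers
Spacing = 1000 / 1489
Spacing = 0.6716 m

0.6716


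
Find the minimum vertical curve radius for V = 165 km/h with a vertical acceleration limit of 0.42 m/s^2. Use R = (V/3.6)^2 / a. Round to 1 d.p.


Convert speed: V = 165 / 3.6 = 45.8333 m/s
V^2 = 2100.6944 m^2/s^2
R_v = 2100.6944 / 0.42
R_v = 5001.7 m

5001.7


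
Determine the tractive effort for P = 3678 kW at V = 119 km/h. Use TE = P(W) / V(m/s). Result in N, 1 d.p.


Convert: P = 3678 kW = 3678000 W
V = 119 / 3.6 = 33.0556 m/s
TE = 3678000 / 33.0556
TE = 111267.2 N

111267.2


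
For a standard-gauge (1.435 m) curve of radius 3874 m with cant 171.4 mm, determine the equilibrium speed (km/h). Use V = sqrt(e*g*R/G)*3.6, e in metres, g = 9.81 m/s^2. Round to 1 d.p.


Convert cant: e = 171.4 mm = 0.1714 m
V_ms = sqrt(0.1714 * 9.81 * 3874 / 1.435)
V_ms = sqrt(4539.285934) = 67.3742 m/s
V = 67.3742 * 3.6 = 242.5 km/h

242.5


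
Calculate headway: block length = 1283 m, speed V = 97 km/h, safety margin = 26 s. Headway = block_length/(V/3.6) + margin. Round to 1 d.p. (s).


V = 97 / 3.6 = 26.9444 m/s
Block traversal time = 1283 / 26.9444 = 47.6165 s
Headway = 47.6165 + 26
Headway = 73.6 s

73.6


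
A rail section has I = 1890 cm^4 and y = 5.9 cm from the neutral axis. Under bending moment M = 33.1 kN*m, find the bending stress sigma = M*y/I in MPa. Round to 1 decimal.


Convert units:
M = 33.1 kN*m = 33100000 N*mm
y = 5.9 cm = 59 mm
I = 1890 cm^4 = 18900000 mm^4
sigma = 33100000 * 59 / 18900000
sigma = 103.3 MPa

103.3


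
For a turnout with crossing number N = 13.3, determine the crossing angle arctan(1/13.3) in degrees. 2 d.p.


1/N = 1/13.3 = 0.075188
angle = arctan(0.075188) = 0.075047 rad
angle = 0.075047 * 180/pi = 4.30 degrees

4.30


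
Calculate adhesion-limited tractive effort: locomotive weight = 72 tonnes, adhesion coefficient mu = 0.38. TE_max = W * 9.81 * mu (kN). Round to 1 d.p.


TE_max = W * g * mu
TE_max = 72 * 9.81 * 0.38
TE_max = 706.32 * 0.38
TE_max = 268.4 kN

268.4


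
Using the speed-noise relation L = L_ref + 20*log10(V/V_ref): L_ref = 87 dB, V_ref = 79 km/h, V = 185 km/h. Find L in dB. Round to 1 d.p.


V/V_ref = 185 / 79 = 2.341772
log10(2.341772) = 0.369545
20 * 0.369545 = 7.3909
L = 87 + 7.3909 = 94.4 dB

94.4


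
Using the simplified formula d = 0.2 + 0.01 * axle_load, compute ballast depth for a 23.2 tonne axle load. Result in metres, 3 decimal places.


d = 0.2 + 0.01 * 23.2
d = 0.2 + 0.232
d = 0.432 m

0.432


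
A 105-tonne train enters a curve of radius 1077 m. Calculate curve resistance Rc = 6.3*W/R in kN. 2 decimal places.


Rc = 6.3 * W / R
Rc = 6.3 * 105 / 1077
Rc = 661.5 / 1077
Rc = 0.61 kN

0.61


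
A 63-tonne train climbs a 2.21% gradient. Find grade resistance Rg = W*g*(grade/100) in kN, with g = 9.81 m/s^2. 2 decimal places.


Rg = W * 9.81 * grade / 100
Rg = 63 * 9.81 * 2.21 / 100
Rg = 618.03 * 0.0221
Rg = 13.66 kN

13.66


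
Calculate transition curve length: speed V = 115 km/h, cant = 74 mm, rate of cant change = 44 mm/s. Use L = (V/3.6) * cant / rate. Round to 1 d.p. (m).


Convert speed: V = 115 / 3.6 = 31.9444 m/s
L = 31.9444 * 74 / 44
L = 2363.8889 / 44
L = 53.7 m

53.7


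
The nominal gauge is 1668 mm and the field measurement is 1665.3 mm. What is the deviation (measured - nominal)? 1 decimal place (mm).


Deviation = measured - nominal
Deviation = 1665.3 - 1668
Deviation = -2.7 mm

-2.7


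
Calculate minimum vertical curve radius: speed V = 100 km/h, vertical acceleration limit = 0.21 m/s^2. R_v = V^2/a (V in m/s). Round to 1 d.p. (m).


Convert speed: V = 100 / 3.6 = 27.7778 m/s
V^2 = 771.6049 m^2/s^2
R_v = 771.6049 / 0.21
R_v = 3674.3 m

3674.3


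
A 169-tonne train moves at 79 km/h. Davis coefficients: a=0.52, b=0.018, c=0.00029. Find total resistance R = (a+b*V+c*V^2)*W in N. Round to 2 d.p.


b*V = 0.018 * 79 = 1.422
c*V^2 = 0.00029 * 6241 = 1.80989
R_per_t = 0.52 + 1.422 + 1.80989 = 3.75189 N/t
R_total = 3.75189 * 169 = 634.07 N

634.07


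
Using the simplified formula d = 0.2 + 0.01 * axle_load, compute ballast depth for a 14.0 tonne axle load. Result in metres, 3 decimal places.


d = 0.2 + 0.01 * 14.0
d = 0.2 + 0.14
d = 0.340 m

0.340


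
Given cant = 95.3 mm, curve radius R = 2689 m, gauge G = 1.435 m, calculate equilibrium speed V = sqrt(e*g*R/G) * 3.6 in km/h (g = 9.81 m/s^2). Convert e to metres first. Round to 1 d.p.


Convert cant: e = 95.3 mm = 0.0953 m
V_ms = sqrt(0.0953 * 9.81 * 2689 / 1.435)
V_ms = sqrt(1751.865698) = 41.8553 m/s
V = 41.8553 * 3.6 = 150.7 km/h

150.7


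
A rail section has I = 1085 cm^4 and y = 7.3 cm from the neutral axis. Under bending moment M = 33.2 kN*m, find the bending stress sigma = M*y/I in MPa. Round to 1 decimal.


Convert units:
M = 33.2 kN*m = 33200000 N*mm
y = 7.3 cm = 73 mm
I = 1085 cm^4 = 10850000 mm^4
sigma = 33200000 * 73 / 10850000
sigma = 223.4 MPa

223.4


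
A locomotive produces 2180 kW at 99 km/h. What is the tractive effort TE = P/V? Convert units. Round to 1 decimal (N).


Convert: P = 2180 kW = 2180000 W
V = 99 / 3.6 = 27.5 m/s
TE = 2180000 / 27.5
TE = 79272.7 N

79272.7


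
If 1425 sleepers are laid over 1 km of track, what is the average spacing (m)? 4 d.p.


Spacing = 1000 m / number of sleepers
Spacing = 1000 / 1425
Spacing = 0.7018 m

0.7018


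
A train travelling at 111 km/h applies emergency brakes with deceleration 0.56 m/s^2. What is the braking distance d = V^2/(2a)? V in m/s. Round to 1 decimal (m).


Convert speed: V = 111 / 3.6 = 30.8333 m/s
V^2 = 950.6944
d = 950.6944 / (2 * 0.56)
d = 950.6944 / 1.12
d = 848.8 m

848.8


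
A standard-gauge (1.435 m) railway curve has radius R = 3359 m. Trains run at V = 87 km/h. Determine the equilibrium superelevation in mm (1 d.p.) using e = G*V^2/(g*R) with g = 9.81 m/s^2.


Convert speed: V = 87 / 3.6 = 24.1667 m/s
Apply formula: e = 1.435 * 24.1667^2 / (9.81 * 3359)
e = 1.435 * 584.0278 / 32951.79
e = 0.025434 m = 25.4 mm

25.4


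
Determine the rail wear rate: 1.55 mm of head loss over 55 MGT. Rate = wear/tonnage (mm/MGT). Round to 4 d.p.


Wear rate = total wear / cumulative tonnage
Rate = 1.55 / 55
Rate = 0.0282 mm/MGT

0.0282


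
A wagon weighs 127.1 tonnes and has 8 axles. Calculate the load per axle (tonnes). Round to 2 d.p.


Load per axle = total weight / number of axles
Load = 127.1 / 8
Load = 15.89 tonnes

15.89


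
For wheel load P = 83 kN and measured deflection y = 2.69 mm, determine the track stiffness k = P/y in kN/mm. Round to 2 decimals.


Track stiffness k = P / y
k = 83 / 2.69
k = 30.86 kN/mm

30.86


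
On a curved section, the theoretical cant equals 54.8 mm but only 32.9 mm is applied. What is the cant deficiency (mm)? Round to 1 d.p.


Cant deficiency = equilibrium cant - actual cant
CD = 54.8 - 32.9
CD = 21.9 mm

21.9


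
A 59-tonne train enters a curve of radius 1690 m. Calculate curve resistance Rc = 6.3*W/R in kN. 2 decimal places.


Rc = 6.3 * W / R
Rc = 6.3 * 59 / 1690
Rc = 371.7 / 1690
Rc = 0.22 kN

0.22


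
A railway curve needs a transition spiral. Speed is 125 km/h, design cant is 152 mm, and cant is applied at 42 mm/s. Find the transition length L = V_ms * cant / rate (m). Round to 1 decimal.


Convert speed: V = 125 / 3.6 = 34.7222 m/s
L = 34.7222 * 152 / 42
L = 5277.7778 / 42
L = 125.7 m

125.7


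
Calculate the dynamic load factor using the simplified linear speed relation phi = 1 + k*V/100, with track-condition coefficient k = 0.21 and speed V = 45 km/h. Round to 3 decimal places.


phi = 1 + k * V / 100
phi = 1 + 0.21 * 45 / 100
phi = 1 + 0.0945
phi = 1.095

1.095


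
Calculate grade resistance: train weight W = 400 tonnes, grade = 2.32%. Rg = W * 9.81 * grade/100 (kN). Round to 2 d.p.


Rg = W * 9.81 * grade / 100
Rg = 400 * 9.81 * 2.32 / 100
Rg = 3924.0 * 0.0232
Rg = 91.04 kN

91.04


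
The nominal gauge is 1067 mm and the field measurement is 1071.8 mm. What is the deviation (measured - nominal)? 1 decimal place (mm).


Deviation = measured - nominal
Deviation = 1071.8 - 1067
Deviation = 4.8 mm

4.8


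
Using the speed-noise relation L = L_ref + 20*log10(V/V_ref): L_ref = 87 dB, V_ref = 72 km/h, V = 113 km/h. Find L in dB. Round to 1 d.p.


V/V_ref = 113 / 72 = 1.569444
log10(1.569444) = 0.195746
20 * 0.195746 = 3.9149
L = 87 + 3.9149 = 90.9 dB

90.9


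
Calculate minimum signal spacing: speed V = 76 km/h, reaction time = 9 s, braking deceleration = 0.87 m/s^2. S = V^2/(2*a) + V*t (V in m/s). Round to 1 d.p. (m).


V = 76 / 3.6 = 21.1111 m/s
Braking distance = 21.1111^2 / (2*0.87) = 256.1374 m
Sighting distance = 21.1111 * 9 = 190.0 m
S = 256.1374 + 190.0 = 446.1 m

446.1


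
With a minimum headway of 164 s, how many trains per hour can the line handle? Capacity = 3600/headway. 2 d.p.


Capacity = 3600 / headway
Capacity = 3600 / 164
Capacity = 21.95 trains/hour

21.95


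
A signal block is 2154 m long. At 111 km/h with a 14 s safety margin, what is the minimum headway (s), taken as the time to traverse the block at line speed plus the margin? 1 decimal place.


V = 111 / 3.6 = 30.8333 m/s
Block traversal time = 2154 / 30.8333 = 69.8595 s
Headway = 69.8595 + 14
Headway = 83.9 s

83.9


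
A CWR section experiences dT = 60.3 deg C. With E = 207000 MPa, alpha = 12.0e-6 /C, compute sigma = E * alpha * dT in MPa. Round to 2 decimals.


sigma = E * alpha * dT
sigma = 207000 * 12.0e-6 * 60.3
sigma = 2.484 * 60.3
sigma = 149.79 MPa

149.79


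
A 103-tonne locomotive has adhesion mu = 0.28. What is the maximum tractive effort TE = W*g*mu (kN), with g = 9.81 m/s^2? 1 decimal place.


TE_max = W * g * mu
TE_max = 103 * 9.81 * 0.28
TE_max = 1010.43 * 0.28
TE_max = 282.9 kN

282.9


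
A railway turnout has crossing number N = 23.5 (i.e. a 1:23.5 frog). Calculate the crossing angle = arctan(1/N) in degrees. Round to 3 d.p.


1/N = 1/23.5 = 0.042553
angle = arctan(0.042553) = 0.042528 rad
angle = 0.042528 * 180/pi = 2.437 degrees

2.437


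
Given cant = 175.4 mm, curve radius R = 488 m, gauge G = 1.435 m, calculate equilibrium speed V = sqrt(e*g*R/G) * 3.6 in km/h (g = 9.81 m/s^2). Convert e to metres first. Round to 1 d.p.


Convert cant: e = 175.4 mm = 0.1754 m
V_ms = sqrt(0.1754 * 9.81 * 488 / 1.435)
V_ms = sqrt(585.149068) = 24.1899 m/s
V = 24.1899 * 3.6 = 87.1 km/h

87.1


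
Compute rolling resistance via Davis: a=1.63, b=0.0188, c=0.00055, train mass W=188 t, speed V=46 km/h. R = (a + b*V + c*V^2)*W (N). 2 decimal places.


b*V = 0.0188 * 46 = 0.8648
c*V^2 = 0.00055 * 2116 = 1.1638
R_per_t = 1.63 + 0.8648 + 1.1638 = 3.6586 N/t
R_total = 3.6586 * 188 = 687.82 N

687.82


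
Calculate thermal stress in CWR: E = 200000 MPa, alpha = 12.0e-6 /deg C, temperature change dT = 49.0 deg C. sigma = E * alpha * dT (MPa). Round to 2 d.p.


sigma = E * alpha * dT
sigma = 200000 * 12.0e-6 * 49.0
sigma = 2.4 * 49.0
sigma = 117.60 MPa

117.60


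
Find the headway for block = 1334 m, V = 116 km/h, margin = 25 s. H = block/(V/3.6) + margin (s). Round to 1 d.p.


V = 116 / 3.6 = 32.2222 m/s
Block traversal time = 1334 / 32.2222 = 41.4 s
Headway = 41.4 + 25
Headway = 66.4 s

66.4


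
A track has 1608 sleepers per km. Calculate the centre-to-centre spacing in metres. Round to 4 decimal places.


Spacing = 1000 m / number of sleepers
Spacing = 1000 / 1608
Spacing = 0.6219 m

0.6219


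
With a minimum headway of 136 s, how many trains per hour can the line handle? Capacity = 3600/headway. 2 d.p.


Capacity = 3600 / headway
Capacity = 3600 / 136
Capacity = 26.47 trains/hour

26.47


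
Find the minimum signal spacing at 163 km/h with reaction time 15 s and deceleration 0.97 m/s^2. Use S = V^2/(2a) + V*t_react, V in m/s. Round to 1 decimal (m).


V = 163 / 3.6 = 45.2778 m/s
Braking distance = 45.2778^2 / (2*0.97) = 1056.7408 m
Sighting distance = 45.2778 * 15 = 679.1667 m
S = 1056.7408 + 679.1667 = 1735.9 m

1735.9


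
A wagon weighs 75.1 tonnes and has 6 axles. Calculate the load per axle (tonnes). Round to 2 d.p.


Load per axle = total weight / number of axles
Load = 75.1 / 6
Load = 12.52 tonnes

12.52


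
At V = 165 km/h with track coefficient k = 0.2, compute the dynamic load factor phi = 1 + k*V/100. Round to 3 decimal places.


phi = 1 + k * V / 100
phi = 1 + 0.2 * 165 / 100
phi = 1 + 0.33
phi = 1.330

1.330


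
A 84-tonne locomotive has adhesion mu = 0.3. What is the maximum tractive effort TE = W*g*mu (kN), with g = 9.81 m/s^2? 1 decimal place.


TE_max = W * g * mu
TE_max = 84 * 9.81 * 0.3
TE_max = 824.04 * 0.3
TE_max = 247.2 kN

247.2


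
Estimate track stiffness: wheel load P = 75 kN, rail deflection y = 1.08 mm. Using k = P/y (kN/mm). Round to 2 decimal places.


Track stiffness k = P / y
k = 75 / 1.08
k = 69.44 kN/mm

69.44


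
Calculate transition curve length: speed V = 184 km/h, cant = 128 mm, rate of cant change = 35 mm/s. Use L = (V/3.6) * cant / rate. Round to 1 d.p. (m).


Convert speed: V = 184 / 3.6 = 51.1111 m/s
L = 51.1111 * 128 / 35
L = 6542.2222 / 35
L = 186.9 m

186.9


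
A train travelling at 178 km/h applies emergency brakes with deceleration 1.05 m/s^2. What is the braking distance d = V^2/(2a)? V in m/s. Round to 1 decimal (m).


Convert speed: V = 178 / 3.6 = 49.4444 m/s
V^2 = 2444.7531
d = 2444.7531 / (2 * 1.05)
d = 2444.7531 / 2.1
d = 1164.2 m

1164.2


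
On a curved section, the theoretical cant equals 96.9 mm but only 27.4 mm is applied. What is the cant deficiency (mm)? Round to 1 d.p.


Cant deficiency = equilibrium cant - actual cant
CD = 96.9 - 27.4
CD = 69.5 mm

69.5


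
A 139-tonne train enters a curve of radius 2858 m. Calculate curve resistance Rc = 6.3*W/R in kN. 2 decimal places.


Rc = 6.3 * W / R
Rc = 6.3 * 139 / 2858
Rc = 875.7 / 2858
Rc = 0.31 kN

0.31


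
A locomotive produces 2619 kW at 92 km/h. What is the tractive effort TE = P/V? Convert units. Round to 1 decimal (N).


Convert: P = 2619 kW = 2619000 W
V = 92 / 3.6 = 25.5556 m/s
TE = 2619000 / 25.5556
TE = 102482.6 N

102482.6


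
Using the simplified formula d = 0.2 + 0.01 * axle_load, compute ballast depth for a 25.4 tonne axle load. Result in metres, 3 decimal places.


d = 0.2 + 0.01 * 25.4
d = 0.2 + 0.254
d = 0.454 m

0.454


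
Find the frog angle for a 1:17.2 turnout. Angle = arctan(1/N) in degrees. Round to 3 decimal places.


1/N = 1/17.2 = 0.05814
angle = arctan(0.05814) = 0.058074 rad
angle = 0.058074 * 180/pi = 3.327 degrees

3.327


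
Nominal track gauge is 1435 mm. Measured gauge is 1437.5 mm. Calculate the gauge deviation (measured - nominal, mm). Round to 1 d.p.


Deviation = measured - nominal
Deviation = 1437.5 - 1435
Deviation = 2.5 mm

2.5


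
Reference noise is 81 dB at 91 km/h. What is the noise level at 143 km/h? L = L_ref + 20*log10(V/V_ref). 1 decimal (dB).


V/V_ref = 143 / 91 = 1.571429
log10(1.571429) = 0.196295
20 * 0.196295 = 3.9259
L = 81 + 3.9259 = 84.9 dB

84.9


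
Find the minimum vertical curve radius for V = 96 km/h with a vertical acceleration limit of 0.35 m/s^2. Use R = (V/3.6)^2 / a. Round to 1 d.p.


Convert speed: V = 96 / 3.6 = 26.6667 m/s
V^2 = 711.1111 m^2/s^2
R_v = 711.1111 / 0.35
R_v = 2031.7 m

2031.7


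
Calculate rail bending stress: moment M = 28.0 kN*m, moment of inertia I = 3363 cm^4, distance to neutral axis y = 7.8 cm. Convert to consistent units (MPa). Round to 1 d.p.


Convert units:
M = 28.0 kN*m = 28000000 N*mm
y = 7.8 cm = 78 mm
I = 3363 cm^4 = 33630000 mm^4
sigma = 28000000 * 78 / 33630000
sigma = 64.9 MPa

64.9


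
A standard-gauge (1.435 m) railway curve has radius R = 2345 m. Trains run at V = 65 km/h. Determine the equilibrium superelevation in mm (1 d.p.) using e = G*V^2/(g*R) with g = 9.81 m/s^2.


Convert speed: V = 65 / 3.6 = 18.0556 m/s
Apply formula: e = 1.435 * 18.0556^2 / (9.81 * 2345)
e = 1.435 * 326.0031 / 23004.45
e = 0.020336 m = 20.3 mm

20.3


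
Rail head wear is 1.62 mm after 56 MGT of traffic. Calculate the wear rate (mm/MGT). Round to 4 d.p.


Wear rate = total wear / cumulative tonnage
Rate = 1.62 / 56
Rate = 0.0289 mm/MGT

0.0289


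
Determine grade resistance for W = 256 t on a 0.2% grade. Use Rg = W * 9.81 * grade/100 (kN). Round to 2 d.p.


Rg = W * 9.81 * grade / 100
Rg = 256 * 9.81 * 0.2 / 100
Rg = 2511.36 * 0.002
Rg = 5.02 kN

5.02


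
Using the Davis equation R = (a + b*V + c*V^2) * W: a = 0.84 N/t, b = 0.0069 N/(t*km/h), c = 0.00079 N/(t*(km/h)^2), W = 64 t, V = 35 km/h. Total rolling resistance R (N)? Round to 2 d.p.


b*V = 0.0069 * 35 = 0.2415
c*V^2 = 0.00079 * 1225 = 0.96775
R_per_t = 0.84 + 0.2415 + 0.96775 = 2.04925 N/t
R_total = 2.04925 * 64 = 131.15 N

131.15


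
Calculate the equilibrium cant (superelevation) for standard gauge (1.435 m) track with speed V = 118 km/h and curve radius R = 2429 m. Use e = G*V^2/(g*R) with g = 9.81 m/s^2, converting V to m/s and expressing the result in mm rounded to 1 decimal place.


Convert speed: V = 118 / 3.6 = 32.7778 m/s
Apply formula: e = 1.435 * 32.7778^2 / (9.81 * 2429)
e = 1.435 * 1074.3827 / 23828.49
e = 0.064702 m = 64.7 mm

64.7


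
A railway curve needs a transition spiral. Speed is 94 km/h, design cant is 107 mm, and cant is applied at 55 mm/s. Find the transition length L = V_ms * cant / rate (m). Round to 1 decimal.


Convert speed: V = 94 / 3.6 = 26.1111 m/s
L = 26.1111 * 107 / 55
L = 2793.8889 / 55
L = 50.8 m

50.8


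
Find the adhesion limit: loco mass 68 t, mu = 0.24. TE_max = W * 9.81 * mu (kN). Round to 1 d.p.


TE_max = W * g * mu
TE_max = 68 * 9.81 * 0.24
TE_max = 667.08 * 0.24
TE_max = 160.1 kN

160.1


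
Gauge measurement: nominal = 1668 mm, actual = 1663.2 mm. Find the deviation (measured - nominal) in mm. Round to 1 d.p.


Deviation = measured - nominal
Deviation = 1663.2 - 1668
Deviation = -4.8 mm

-4.8


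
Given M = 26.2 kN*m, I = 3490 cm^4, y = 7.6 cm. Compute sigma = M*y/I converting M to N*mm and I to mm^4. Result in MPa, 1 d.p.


Convert units:
M = 26.2 kN*m = 26200000 N*mm
y = 7.6 cm = 76 mm
I = 3490 cm^4 = 34900000 mm^4
sigma = 26200000 * 76 / 34900000
sigma = 57.1 MPa

57.1


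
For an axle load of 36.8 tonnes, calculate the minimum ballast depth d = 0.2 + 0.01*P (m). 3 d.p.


d = 0.2 + 0.01 * 36.8
d = 0.2 + 0.368
d = 0.568 m

0.568


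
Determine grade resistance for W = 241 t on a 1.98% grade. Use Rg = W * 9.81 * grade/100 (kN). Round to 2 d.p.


Rg = W * 9.81 * grade / 100
Rg = 241 * 9.81 * 1.98 / 100
Rg = 2364.21 * 0.0198
Rg = 46.81 kN

46.81


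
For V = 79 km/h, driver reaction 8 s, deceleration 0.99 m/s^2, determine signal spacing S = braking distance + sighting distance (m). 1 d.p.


V = 79 / 3.6 = 21.9444 m/s
Braking distance = 21.9444^2 / (2*0.99) = 243.2114 m
Sighting distance = 21.9444 * 8 = 175.5556 m
S = 243.2114 + 175.5556 = 418.8 m

418.8


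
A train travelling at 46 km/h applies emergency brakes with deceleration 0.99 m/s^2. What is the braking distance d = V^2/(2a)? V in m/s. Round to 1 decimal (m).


Convert speed: V = 46 / 3.6 = 12.7778 m/s
V^2 = 163.2716
d = 163.2716 / (2 * 0.99)
d = 163.2716 / 1.98
d = 82.5 m

82.5


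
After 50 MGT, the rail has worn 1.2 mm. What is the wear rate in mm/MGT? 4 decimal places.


Wear rate = total wear / cumulative tonnage
Rate = 1.2 / 50
Rate = 0.0240 mm/MGT

0.0240


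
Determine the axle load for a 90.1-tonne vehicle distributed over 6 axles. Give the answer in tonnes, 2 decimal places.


Load per axle = total weight / number of axles
Load = 90.1 / 6
Load = 15.02 tonnes

15.02


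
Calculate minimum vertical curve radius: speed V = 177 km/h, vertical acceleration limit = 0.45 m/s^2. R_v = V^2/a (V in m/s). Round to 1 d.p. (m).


Convert speed: V = 177 / 3.6 = 49.1667 m/s
V^2 = 2417.3611 m^2/s^2
R_v = 2417.3611 / 0.45
R_v = 5371.9 m

5371.9


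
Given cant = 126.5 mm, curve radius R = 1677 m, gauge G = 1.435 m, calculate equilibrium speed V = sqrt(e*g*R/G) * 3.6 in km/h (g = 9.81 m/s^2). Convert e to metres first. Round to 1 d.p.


Convert cant: e = 126.5 mm = 0.1265 m
V_ms = sqrt(0.1265 * 9.81 * 1677 / 1.435)
V_ms = sqrt(1450.242721) = 38.0821 m/s
V = 38.0821 * 3.6 = 137.1 km/h

137.1


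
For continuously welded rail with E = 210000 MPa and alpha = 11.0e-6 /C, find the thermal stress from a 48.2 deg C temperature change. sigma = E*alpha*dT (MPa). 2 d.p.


sigma = E * alpha * dT
sigma = 210000 * 11.0e-6 * 48.2
sigma = 2.31 * 48.2
sigma = 111.34 MPa

111.34


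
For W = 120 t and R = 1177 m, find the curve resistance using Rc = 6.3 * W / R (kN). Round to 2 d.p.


Rc = 6.3 * W / R
Rc = 6.3 * 120 / 1177
Rc = 756.0 / 1177
Rc = 0.64 kN

0.64


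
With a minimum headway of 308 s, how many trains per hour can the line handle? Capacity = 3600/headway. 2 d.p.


Capacity = 3600 / headway
Capacity = 3600 / 308
Capacity = 11.69 trains/hour

11.69


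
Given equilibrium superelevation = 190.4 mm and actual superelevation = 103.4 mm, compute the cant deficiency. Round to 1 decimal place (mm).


Cant deficiency = equilibrium cant - actual cant
CD = 190.4 - 103.4
CD = 87.0 mm

87.0


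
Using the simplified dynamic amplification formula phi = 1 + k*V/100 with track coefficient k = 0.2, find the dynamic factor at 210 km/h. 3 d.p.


phi = 1 + k * V / 100
phi = 1 + 0.2 * 210 / 100
phi = 1 + 0.42
phi = 1.420

1.420


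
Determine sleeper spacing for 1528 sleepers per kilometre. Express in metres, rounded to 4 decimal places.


Spacing = 1000 m / number of sleepers
Spacing = 1000 / 1528
Spacing = 0.6545 m

0.6545


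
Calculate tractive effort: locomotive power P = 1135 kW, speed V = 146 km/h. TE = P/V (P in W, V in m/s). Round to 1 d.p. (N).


Convert: P = 1135 kW = 1135000 W
V = 146 / 3.6 = 40.5556 m/s
TE = 1135000 / 40.5556
TE = 27986.3 N

27986.3


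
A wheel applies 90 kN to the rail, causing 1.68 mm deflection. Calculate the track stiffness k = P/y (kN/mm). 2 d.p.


Track stiffness k = P / y
k = 90 / 1.68
k = 53.57 kN/mm

53.57


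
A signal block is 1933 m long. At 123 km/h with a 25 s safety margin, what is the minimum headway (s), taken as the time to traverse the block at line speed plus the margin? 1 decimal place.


V = 123 / 3.6 = 34.1667 m/s
Block traversal time = 1933 / 34.1667 = 56.5756 s
Headway = 56.5756 + 25
Headway = 81.6 s

81.6


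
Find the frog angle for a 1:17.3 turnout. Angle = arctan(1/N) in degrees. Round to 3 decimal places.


1/N = 1/17.3 = 0.057803
angle = arctan(0.057803) = 0.057739 rad
angle = 0.057739 * 180/pi = 3.308 degrees

3.308


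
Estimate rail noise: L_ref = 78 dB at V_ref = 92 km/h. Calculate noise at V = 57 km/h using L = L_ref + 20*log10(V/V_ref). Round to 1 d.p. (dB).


V/V_ref = 57 / 92 = 0.619565
log10(0.619565) = -0.207913
20 * -0.207913 = -4.1583
L = 78 + -4.1583 = 73.8 dB

73.8


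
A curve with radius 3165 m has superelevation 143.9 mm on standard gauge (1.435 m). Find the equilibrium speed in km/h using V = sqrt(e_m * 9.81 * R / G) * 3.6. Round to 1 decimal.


Convert cant: e = 143.9 mm = 0.1439 m
V_ms = sqrt(0.1439 * 9.81 * 3165 / 1.435)
V_ms = sqrt(3113.519676) = 55.7989 m/s
V = 55.7989 * 3.6 = 200.9 km/h

200.9


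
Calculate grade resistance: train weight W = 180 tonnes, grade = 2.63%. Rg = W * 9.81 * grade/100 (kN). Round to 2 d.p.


Rg = W * 9.81 * grade / 100
Rg = 180 * 9.81 * 2.63 / 100
Rg = 1765.8 * 0.0263
Rg = 46.44 kN

46.44


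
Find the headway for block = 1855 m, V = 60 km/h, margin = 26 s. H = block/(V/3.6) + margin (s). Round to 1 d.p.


V = 60 / 3.6 = 16.6667 m/s
Block traversal time = 1855 / 16.6667 = 111.3 s
Headway = 111.3 + 26
Headway = 137.3 s

137.3


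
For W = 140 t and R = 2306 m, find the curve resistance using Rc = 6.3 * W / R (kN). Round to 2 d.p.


Rc = 6.3 * W / R
Rc = 6.3 * 140 / 2306
Rc = 882.0 / 2306
Rc = 0.38 kN

0.38


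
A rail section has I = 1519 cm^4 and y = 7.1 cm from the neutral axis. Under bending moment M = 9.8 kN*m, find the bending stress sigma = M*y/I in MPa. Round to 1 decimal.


Convert units:
M = 9.8 kN*m = 9800000 N*mm
y = 7.1 cm = 71 mm
I = 1519 cm^4 = 15190000 mm^4
sigma = 9800000 * 71 / 15190000
sigma = 45.8 MPa

45.8


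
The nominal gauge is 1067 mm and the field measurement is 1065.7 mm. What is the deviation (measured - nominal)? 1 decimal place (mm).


Deviation = measured - nominal
Deviation = 1065.7 - 1067
Deviation = -1.3 mm

-1.3


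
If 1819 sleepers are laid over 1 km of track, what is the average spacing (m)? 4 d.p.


Spacing = 1000 m / number of sleepers
Spacing = 1000 / 1819
Spacing = 0.5498 m

0.5498


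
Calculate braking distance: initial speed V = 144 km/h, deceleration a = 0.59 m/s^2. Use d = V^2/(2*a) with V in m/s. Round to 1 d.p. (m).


Convert speed: V = 144 / 3.6 = 40.0 m/s
V^2 = 1600.0
d = 1600.0 / (2 * 0.59)
d = 1600.0 / 1.18
d = 1355.9 m

1355.9


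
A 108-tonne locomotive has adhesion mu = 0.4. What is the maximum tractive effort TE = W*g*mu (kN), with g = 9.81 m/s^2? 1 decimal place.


TE_max = W * g * mu
TE_max = 108 * 9.81 * 0.4
TE_max = 1059.48 * 0.4
TE_max = 423.8 kN

423.8


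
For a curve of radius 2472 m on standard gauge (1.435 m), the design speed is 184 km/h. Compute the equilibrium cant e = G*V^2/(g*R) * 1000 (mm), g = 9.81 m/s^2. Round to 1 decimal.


Convert speed: V = 184 / 3.6 = 51.1111 m/s
Apply formula: e = 1.435 * 51.1111^2 / (9.81 * 2472)
e = 1.435 * 2612.3457 / 24250.32
e = 0.154584 m = 154.6 mm

154.6


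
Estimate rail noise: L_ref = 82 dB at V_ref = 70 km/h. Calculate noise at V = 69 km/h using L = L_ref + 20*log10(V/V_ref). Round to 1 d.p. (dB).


V/V_ref = 69 / 70 = 0.985714
log10(0.985714) = -0.006249
20 * -0.006249 = -0.125
L = 82 + -0.125 = 81.9 dB

81.9


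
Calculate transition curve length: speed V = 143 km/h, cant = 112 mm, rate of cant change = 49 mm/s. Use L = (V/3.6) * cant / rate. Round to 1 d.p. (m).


Convert speed: V = 143 / 3.6 = 39.7222 m/s
L = 39.7222 * 112 / 49
L = 4448.8889 / 49
L = 90.8 m

90.8


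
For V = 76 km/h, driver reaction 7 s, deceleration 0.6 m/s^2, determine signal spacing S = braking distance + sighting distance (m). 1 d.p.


V = 76 / 3.6 = 21.1111 m/s
Braking distance = 21.1111^2 / (2*0.6) = 371.3992 m
Sighting distance = 21.1111 * 7 = 147.7778 m
S = 371.3992 + 147.7778 = 519.2 m

519.2


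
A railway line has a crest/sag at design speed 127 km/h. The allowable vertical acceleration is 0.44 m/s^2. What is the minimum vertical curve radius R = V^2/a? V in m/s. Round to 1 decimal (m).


Convert speed: V = 127 / 3.6 = 35.2778 m/s
V^2 = 1244.5216 m^2/s^2
R_v = 1244.5216 / 0.44
R_v = 2828.5 m

2828.5


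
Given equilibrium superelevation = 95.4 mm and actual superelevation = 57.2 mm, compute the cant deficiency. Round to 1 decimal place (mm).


Cant deficiency = equilibrium cant - actual cant
CD = 95.4 - 57.2
CD = 38.2 mm

38.2


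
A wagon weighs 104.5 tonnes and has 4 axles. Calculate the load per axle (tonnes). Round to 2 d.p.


Load per axle = total weight / number of axles
Load = 104.5 / 4
Load = 26.13 tonnes

26.13


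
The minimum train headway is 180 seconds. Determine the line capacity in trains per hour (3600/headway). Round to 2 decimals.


Capacity = 3600 / headway
Capacity = 3600 / 180
Capacity = 20.00 trains/hour

20.00


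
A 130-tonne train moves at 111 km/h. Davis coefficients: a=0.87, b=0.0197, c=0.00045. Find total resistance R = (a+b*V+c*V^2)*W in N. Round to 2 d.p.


b*V = 0.0197 * 111 = 2.1867
c*V^2 = 0.00045 * 12321 = 5.54445
R_per_t = 0.87 + 2.1867 + 5.54445 = 8.60115 N/t
R_total = 8.60115 * 130 = 1118.15 N

1118.15


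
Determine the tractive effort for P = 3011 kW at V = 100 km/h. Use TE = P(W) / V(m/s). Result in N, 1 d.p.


Convert: P = 3011 kW = 3011000 W
V = 100 / 3.6 = 27.7778 m/s
TE = 3011000 / 27.7778
TE = 108396.0 N

108396.0


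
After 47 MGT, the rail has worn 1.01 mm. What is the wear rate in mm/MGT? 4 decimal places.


Wear rate = total wear / cumulative tonnage
Rate = 1.01 / 47
Rate = 0.0215 mm/MGT

0.0215


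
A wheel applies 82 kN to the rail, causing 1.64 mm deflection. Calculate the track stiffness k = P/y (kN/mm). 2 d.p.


Track stiffness k = P / y
k = 82 / 1.64
k = 50.00 kN/mm

50.00


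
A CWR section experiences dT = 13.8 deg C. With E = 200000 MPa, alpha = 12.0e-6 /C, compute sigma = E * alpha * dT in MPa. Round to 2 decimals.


sigma = E * alpha * dT
sigma = 200000 * 12.0e-6 * 13.8
sigma = 2.4 * 13.8
sigma = 33.12 MPa

33.12


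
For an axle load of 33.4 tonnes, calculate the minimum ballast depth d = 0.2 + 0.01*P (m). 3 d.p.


d = 0.2 + 0.01 * 33.4
d = 0.2 + 0.334
d = 0.534 m

0.534


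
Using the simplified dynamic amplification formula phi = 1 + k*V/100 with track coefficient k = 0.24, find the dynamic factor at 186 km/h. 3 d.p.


phi = 1 + k * V / 100
phi = 1 + 0.24 * 186 / 100
phi = 1 + 0.4464
phi = 1.446

1.446


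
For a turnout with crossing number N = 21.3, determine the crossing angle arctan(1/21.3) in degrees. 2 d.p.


1/N = 1/21.3 = 0.046948
angle = arctan(0.046948) = 0.046914 rad
angle = 0.046914 * 180/pi = 2.69 degrees

2.69


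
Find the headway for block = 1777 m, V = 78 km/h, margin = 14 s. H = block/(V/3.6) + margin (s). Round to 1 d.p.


V = 78 / 3.6 = 21.6667 m/s
Block traversal time = 1777 / 21.6667 = 82.0154 s
Headway = 82.0154 + 14
Headway = 96.0 s

96.0


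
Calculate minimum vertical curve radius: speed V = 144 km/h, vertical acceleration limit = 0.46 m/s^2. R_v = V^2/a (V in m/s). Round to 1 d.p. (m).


Convert speed: V = 144 / 3.6 = 40.0 m/s
V^2 = 1600.0 m^2/s^2
R_v = 1600.0 / 0.46
R_v = 3478.3 m

3478.3


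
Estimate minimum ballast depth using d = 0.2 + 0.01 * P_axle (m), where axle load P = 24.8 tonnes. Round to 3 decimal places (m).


d = 0.2 + 0.01 * 24.8
d = 0.2 + 0.248
d = 0.448 m

0.448


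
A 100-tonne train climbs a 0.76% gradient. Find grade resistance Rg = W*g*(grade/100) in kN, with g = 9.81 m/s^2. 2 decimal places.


Rg = W * 9.81 * grade / 100
Rg = 100 * 9.81 * 0.76 / 100
Rg = 981.0 * 0.0076
Rg = 7.46 kN

7.46


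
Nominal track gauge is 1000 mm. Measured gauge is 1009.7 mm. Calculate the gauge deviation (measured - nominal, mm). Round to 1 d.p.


Deviation = measured - nominal
Deviation = 1009.7 - 1000
Deviation = 9.7 mm

9.7


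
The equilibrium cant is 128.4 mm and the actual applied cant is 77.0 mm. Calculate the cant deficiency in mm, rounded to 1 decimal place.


Cant deficiency = equilibrium cant - actual cant
CD = 128.4 - 77.0
CD = 51.4 mm

51.4


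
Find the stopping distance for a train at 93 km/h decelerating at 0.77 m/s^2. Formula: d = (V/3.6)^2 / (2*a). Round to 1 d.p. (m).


Convert speed: V = 93 / 3.6 = 25.8333 m/s
V^2 = 667.3611
d = 667.3611 / (2 * 0.77)
d = 667.3611 / 1.54
d = 433.4 m

433.4


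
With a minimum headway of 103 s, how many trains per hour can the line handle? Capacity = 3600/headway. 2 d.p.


Capacity = 3600 / headway
Capacity = 3600 / 103
Capacity = 34.95 trains/hour

34.95


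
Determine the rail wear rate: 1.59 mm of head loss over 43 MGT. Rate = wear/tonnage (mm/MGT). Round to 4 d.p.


Wear rate = total wear / cumulative tonnage
Rate = 1.59 / 43
Rate = 0.0370 mm/MGT

0.0370


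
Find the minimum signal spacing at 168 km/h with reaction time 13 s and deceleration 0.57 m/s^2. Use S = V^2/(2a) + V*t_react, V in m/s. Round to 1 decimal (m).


V = 168 / 3.6 = 46.6667 m/s
Braking distance = 46.6667^2 / (2*0.57) = 1910.3314 m
Sighting distance = 46.6667 * 13 = 606.6667 m
S = 1910.3314 + 606.6667 = 2517.0 m

2517.0


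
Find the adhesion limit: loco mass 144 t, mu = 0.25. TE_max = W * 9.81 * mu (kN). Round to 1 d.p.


TE_max = W * g * mu
TE_max = 144 * 9.81 * 0.25
TE_max = 1412.64 * 0.25
TE_max = 353.2 kN

353.2


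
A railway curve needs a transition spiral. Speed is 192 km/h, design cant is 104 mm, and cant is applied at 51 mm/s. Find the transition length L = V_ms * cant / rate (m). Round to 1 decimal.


Convert speed: V = 192 / 3.6 = 53.3333 m/s
L = 53.3333 * 104 / 51
L = 5546.6667 / 51
L = 108.8 m

108.8


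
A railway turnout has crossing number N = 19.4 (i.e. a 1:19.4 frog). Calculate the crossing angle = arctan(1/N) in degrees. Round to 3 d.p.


1/N = 1/19.4 = 0.051546
angle = arctan(0.051546) = 0.051501 rad
angle = 0.051501 * 180/pi = 2.951 degrees

2.951


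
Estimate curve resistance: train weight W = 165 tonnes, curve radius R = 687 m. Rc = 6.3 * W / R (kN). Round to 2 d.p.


Rc = 6.3 * W / R
Rc = 6.3 * 165 / 687
Rc = 1039.5 / 687
Rc = 1.51 kN

1.51


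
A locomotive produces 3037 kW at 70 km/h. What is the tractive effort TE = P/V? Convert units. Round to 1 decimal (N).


Convert: P = 3037 kW = 3037000 W
V = 70 / 3.6 = 19.4444 m/s
TE = 3037000 / 19.4444
TE = 156188.6 N

156188.6


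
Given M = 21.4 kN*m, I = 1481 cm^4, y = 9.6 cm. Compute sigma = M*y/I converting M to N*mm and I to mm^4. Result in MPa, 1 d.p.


Convert units:
M = 21.4 kN*m = 21400000 N*mm
y = 9.6 cm = 96 mm
I = 1481 cm^4 = 14810000 mm^4
sigma = 21400000 * 96 / 14810000
sigma = 138.7 MPa

138.7


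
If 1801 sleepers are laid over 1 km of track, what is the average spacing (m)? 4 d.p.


Spacing = 1000 m / number of sleepers
Spacing = 1000 / 1801
Spacing = 0.5552 m

0.5552


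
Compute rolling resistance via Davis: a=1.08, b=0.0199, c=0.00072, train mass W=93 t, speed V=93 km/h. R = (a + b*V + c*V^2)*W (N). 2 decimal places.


b*V = 0.0199 * 93 = 1.8507
c*V^2 = 0.00072 * 8649 = 6.22728
R_per_t = 1.08 + 1.8507 + 6.22728 = 9.15798 N/t
R_total = 9.15798 * 93 = 851.69 N

851.69


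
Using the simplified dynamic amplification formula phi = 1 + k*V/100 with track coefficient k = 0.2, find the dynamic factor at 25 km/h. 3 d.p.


phi = 1 + k * V / 100
phi = 1 + 0.2 * 25 / 100
phi = 1 + 0.05
phi = 1.050

1.050


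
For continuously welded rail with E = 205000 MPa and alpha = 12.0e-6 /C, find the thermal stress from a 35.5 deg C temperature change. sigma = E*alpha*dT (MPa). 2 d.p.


sigma = E * alpha * dT
sigma = 205000 * 12.0e-6 * 35.5
sigma = 2.46 * 35.5
sigma = 87.33 MPa

87.33


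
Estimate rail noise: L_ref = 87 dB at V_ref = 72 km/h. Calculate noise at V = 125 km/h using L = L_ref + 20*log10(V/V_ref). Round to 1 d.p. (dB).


V/V_ref = 125 / 72 = 1.736111
log10(1.736111) = 0.239578
20 * 0.239578 = 4.7916
L = 87 + 4.7916 = 91.8 dB

91.8


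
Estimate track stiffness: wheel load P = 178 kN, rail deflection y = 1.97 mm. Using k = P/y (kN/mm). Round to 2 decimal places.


Track stiffness k = P / y
k = 178 / 1.97
k = 90.36 kN/mm

90.36


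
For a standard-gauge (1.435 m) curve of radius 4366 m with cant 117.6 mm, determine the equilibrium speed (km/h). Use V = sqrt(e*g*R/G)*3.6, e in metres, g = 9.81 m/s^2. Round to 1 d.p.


Convert cant: e = 117.6 mm = 0.1176 m
V_ms = sqrt(0.1176 * 9.81 * 4366 / 1.435)
V_ms = sqrt(3510.008429) = 59.2453 m/s
V = 59.2453 * 3.6 = 213.3 km/h

213.3


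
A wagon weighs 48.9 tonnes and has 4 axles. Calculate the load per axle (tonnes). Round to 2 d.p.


Load per axle = total weight / number of axles
Load = 48.9 / 4
Load = 12.23 tonnes

12.23


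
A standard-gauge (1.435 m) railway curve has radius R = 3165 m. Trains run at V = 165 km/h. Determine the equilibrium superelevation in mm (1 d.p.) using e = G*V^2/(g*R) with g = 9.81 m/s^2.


Convert speed: V = 165 / 3.6 = 45.8333 m/s
Apply formula: e = 1.435 * 45.8333^2 / (9.81 * 3165)
e = 1.435 * 2100.6944 / 31048.65
e = 0.097089 m = 97.1 mm

97.1


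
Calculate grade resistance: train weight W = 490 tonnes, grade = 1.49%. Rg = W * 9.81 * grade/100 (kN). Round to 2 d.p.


Rg = W * 9.81 * grade / 100
Rg = 490 * 9.81 * 1.49 / 100
Rg = 4806.9 * 0.0149
Rg = 71.62 kN

71.62


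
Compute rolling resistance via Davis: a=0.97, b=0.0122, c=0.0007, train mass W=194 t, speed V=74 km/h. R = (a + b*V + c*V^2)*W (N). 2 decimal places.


b*V = 0.0122 * 74 = 0.9028
c*V^2 = 0.0007 * 5476 = 3.8332
R_per_t = 0.97 + 0.9028 + 3.8332 = 5.706 N/t
R_total = 5.706 * 194 = 1106.96 N

1106.96
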